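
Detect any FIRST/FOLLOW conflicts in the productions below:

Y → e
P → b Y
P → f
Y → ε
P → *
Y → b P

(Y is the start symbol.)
Nullable non-terminals: Y.

Y: nullable alternative(s) Y → ε; FOLLOW(Y) = { $ }
  Y → e: FIRST \ {ε} = { 'e' } — disjoint from FOLLOW(Y)
  Y → ε: FIRST \ {ε} = { } — this is the only nullable alternative, skip
  Y → b P: FIRST \ {ε} = { 'b' } — disjoint from FOLLOW(Y)

P has no nullable alternative, so no FIRST/FOLLOW check is needed there.

No FIRST/FOLLOW conflicts found.

Answer: No FIRST/FOLLOW conflicts.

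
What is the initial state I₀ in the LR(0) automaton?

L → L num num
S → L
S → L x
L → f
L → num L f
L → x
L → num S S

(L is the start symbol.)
{ [L → . L num num], [L → . f], [L → . num L f], [L → . num S S], [L → . x], [L' → . L] }

First, augment the grammar with L' → L
I₀ = CLOSURE({ [L' → . L] }):
  [L' → . L] has the dot before L: add [L → . L num num], [L → . f], [L → . num L f], [L → . x], [L → . num S S]
No further items can be added.

I₀ = { [L → . L num num], [L → . f], [L → . num L f], [L → . num S S], [L → . x], [L' → . L] }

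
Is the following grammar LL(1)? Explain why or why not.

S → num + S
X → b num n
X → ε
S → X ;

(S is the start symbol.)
Yes, the grammar is LL(1).

A grammar is LL(1) if for each non-terminal N with multiple productions, the predict sets of those productions are pairwise disjoint, where PREDICT(N → α) = (FIRST(α) \ {ε}) ∪ (FOLLOW(N) if α ⇒* ε).

Relevant sets:
  FIRST(X) = { 'b', ε }
  FOLLOW(X) = { ';' }

For S:
  PREDICT(S → num '+' S) = { 'num' }
  PREDICT(S → X ';') = { ';', 'b' }
For X:
  PREDICT(X → b num n) = { 'b' }
  PREDICT(X → ε) = { ';' }

All predict sets are disjoint. The grammar IS LL(1).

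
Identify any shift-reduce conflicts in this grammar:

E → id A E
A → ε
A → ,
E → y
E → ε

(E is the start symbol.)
Yes — I0: [E → .] vs [E → . id A E]; I2: [A → .] vs [A → . ,]; I5: [E → .] vs [E → . id A E]

A shift-reduce conflict occurs when an LR(0) state has both:
  - a complete (reduce) item [A → α .] (dot at the end), and
  - a shift item [B → β . c γ] (dot before a terminal).

Augment with E' → E and build the canonical LR(0) collection (I0 = CLOSURE({[E' → . E]}), then GOTO on every symbol after a dot until no new states appear). It has 7 states:
  I0: { [E → . id A E], [E → . y], [E → .], [E' → . E] }  — shift, reduce
  I1: { [E' → E .] }  — accept
  I2: { [A → . ,], [A → .], [E → id . A E] }  — shift, reduce
  I3: { [E → y .] }  — reduce
  I4: { [A → , .] }  — reduce
  I5: { [E → . id A E], [E → . y], [E → .], [E → id A . E] }  — shift, reduce
  I6: { [E → id A E .] }  — reduce

I0 contains reduce item [E → .] and shift items [E → . id A E], [E → . y] — shift-reduce conflict.
I2 contains reduce item [A → .] and shift item [A → . ,] — shift-reduce conflict.
I5 contains reduce item [E → .] and shift items [E → . id A E], [E → . y] — shift-reduce conflict.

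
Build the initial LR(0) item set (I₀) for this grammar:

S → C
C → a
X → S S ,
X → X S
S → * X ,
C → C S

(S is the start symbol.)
First, augment the grammar with S' → S
I₀ = CLOSURE({ [S' → . S] }):
  [S' → . S] has the dot before S: add [S → . C], [S → . * X ,]
  [S → . C] has the dot before C: add [C → . a], [C → . C S]
No further items can be added.

I₀ = { [C → . C S], [C → . a], [S → . * X ,], [S → . C], [S' → . S] }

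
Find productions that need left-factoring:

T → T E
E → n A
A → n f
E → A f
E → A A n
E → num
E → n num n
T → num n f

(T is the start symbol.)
Left-factoring is needed when two productions for the same non-terminal
share a common prefix on the right-hand side.

Productions for T:
  T → T E
  T → num n f
Productions for E:
  E → n A
  E → A f
  E → A A n
  E → num
  E → n num n

Found common prefix 'n' in productions for E
Found common prefix 'A' in productions for E

Answer: Yes, E has productions with common prefix 'n'; E has productions with common prefix 'A'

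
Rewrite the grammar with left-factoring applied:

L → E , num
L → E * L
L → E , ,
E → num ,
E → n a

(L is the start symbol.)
L → E L'
L' → , L''
L'' → num
L'' → ,
L' → * L
E → num ,
E → n a

Left-factoring transforms A → αβ₁ | αβ₂ into A → αA' and A' → β₁ | β₂
(α is the longest common prefix among the alternatives). Repeat until
no nonterminal has two alternatives with a common prefix.

Round 1: L has alternatives sharing prefix 'E'. Introduce L': L → E L'
  Add: L' → , num
  Add: L' → * L
  Add: L' → , ,

Round 2: L' has alternatives sharing prefix ','. Introduce L'': L' → , L''
  Add: L'' → num
  Add: L'' → ,

No remaining common prefixes — done.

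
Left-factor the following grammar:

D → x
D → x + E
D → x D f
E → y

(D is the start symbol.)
D → x D'
D' → ε
D' → + E
D' → D f
E → y

Left-factoring transforms A → αβ₁ | αβ₂ into A → αA' and A' → β₁ | β₂
(α is the longest common prefix among the alternatives). Repeat until
no nonterminal has two alternatives with a common prefix.

Round 1: D has alternatives sharing prefix 'x'. Introduce D': D → x D'
  Add: D' → ε
  Add: D' → + E
  Add: D' → D f

No remaining common prefixes — done.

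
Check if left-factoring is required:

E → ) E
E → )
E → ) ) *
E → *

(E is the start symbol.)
Yes, E has productions with common prefix ')'

Left-factoring is needed when two productions for the same non-terminal
share a common prefix on the right-hand side.

Productions for E:
  E → ) E
  E → )
  E → ) ) *
  E → *

Found common prefix ')' in productions for E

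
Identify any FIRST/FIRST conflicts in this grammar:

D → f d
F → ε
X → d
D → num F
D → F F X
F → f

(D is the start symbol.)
Yes. D → f d / D → F F X on { 'f' }

FIRST sets of the non-terminals at (or reachable through a nullable prefix from) the front of some alternative:
  FIRST(F) = { 'f', ε }
  FIRST(X) = { 'd' }

Productions for D:
  D → f d: FIRST = { 'f' }
  D → num F: FIRST = { 'num' }
  D → F F X: FIRST = { 'd', 'f' }
Productions for F:
  F → ε: FIRST = { ε }
  F → f: FIRST = { 'f' }
X has only one production, so no FIRST/FIRST conflict is possible there.

Conflict for D: D → f d and D → F F X
  Overlap: { 'f' }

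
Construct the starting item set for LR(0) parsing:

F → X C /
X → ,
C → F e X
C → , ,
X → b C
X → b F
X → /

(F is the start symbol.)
First, augment the grammar with F' → F
I₀ = CLOSURE({ [F' → . F] }):
  [F' → . F] has the dot before F: add [F → . X C /]
  [F → . X C /] has the dot before X: add [X → . ,], [X → . b C], [X → . b F], [X → . /]
No further items can be added.

I₀ = { [F → . X C /], [F' → . F], [X → . ,], [X → . /], [X → . b C], [X → . b F] }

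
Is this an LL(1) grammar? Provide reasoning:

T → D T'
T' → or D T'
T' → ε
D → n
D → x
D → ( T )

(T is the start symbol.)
Yes, the grammar is LL(1).

A grammar is LL(1) if for each non-terminal N with multiple productions, the predict sets of those productions are pairwise disjoint, where PREDICT(N → α) = (FIRST(α) \ {ε}) ∪ (FOLLOW(N) if α ⇒* ε).

Relevant sets:
  FOLLOW(T') = { $, ')' }

For T':
  PREDICT(T' → or D T') = { 'or' }
  PREDICT(T' → ε) = { $, ')' }
For D:
  PREDICT(D → n) = { 'n' }
  PREDICT(D → x) = { 'x' }
  PREDICT(D → '(' T ')') = { '(' }
T has a single production, so nothing to check there.

All predict sets are disjoint. The grammar IS LL(1).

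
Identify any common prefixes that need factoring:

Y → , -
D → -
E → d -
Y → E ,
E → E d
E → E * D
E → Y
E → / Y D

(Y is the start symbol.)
Yes, E has productions with common prefix 'E'

Left-factoring is needed when two productions for the same non-terminal
share a common prefix on the right-hand side.

Productions for Y:
  Y → , -
  Y → E ,
Productions for E:
  E → d -
  E → E d
  E → E * D
  E → Y
  E → / Y D

Found common prefix 'E' in productions for E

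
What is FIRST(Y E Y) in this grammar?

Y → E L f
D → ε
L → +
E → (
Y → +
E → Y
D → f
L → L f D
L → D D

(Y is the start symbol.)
{ '(', '+' }

FIRST sets of the non-terminals involved (from the grammar, by fixed-point iteration):
  FIRST(Y) = { '(', '+' }

To compute FIRST(Y E Y), process the symbols left to right:
Symbol Y is a non-terminal. Add FIRST(Y) \ {ε} = { '(', '+' }
Y is not nullable (ε ∉ FIRST(Y)), so stop here.
FIRST(Y E Y) = { '(', '+' }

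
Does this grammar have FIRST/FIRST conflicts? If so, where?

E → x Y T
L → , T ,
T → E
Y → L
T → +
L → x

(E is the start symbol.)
A FIRST/FIRST conflict occurs when two productions N → α and N → β for the same non-terminal have FIRST(α) ∩ FIRST(β) ≠ ∅ (with ε ∈ FIRST of a nullable right-hand side, so two nullable alternatives also conflict).

FIRST sets of the non-terminals at (or reachable through a nullable prefix from) the front of some alternative:
  FIRST(E) = { 'x' }

Productions for L:
  L → , T ,: FIRST = { ',' }
  L → x: FIRST = { 'x' }
Productions for T:
  T → E: FIRST = { 'x' }
  T → +: FIRST = { '+' }
E, Y have only one production, so no FIRST/FIRST conflict is possible there.

All alternatives of each non-terminal have pairwise disjoint FIRST sets.

Answer: No FIRST/FIRST conflicts.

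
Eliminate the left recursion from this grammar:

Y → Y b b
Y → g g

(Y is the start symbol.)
Y is directly left-recursive. The standard transformation for
  A → A α₁ | ... | A α_m | β₁ | ... | β_n
is
  A  → β₁ A' | ... | β_n A'
  A' → α₁ A' | ... | α_m A' | ε

Y → g g becomes Y → g g Y'
Y → Y b b becomes Y' → b b Y'
Add Y' → ε

Resulting grammar:
Y → g g Y'
Y' → b b Y'
Y' → ε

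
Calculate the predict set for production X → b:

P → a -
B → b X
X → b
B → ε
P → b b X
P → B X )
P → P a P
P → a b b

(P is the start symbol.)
PREDICT(X → b) = (FIRST(RHS) \ {ε}) ∪ (FOLLOW(X) if ε ∈ FIRST(RHS), i.e. RHS ⇒* ε)
FIRST(b) = { 'b' }
ε ∉ FIRST(b), so FOLLOW(X) is not added.
PREDICT(X → b) = { 'b' }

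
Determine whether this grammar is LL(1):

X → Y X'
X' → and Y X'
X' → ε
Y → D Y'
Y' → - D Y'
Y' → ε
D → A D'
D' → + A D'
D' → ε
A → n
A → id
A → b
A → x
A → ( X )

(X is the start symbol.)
Relevant sets:
  FOLLOW(X') = { $, ')' }
  FOLLOW(Y') = { $, ')', 'and' }
  FOLLOW(D') = { $, ')', '-', 'and' }

For X':
  PREDICT(X' → and Y X') = { 'and' }
  PREDICT(X' → ε) = { $, ')' }
For Y':
  PREDICT(Y' → '-' D Y') = { '-' }
  PREDICT(Y' → ε) = { $, ')', 'and' }
For D':
  PREDICT(D' → '+' A D') = { '+' }
  PREDICT(D' → ε) = { $, ')', '-', 'and' }
For A:
  PREDICT(A → n) = { 'n' }
  PREDICT(A → id) = { 'id' }
  PREDICT(A → b) = { 'b' }
  PREDICT(A → x) = { 'x' }
  PREDICT(A → '(' X ')') = { '(' }
X, Y, D have a single production, so nothing to check there.

All predict sets are disjoint. The grammar IS LL(1).

Answer: Yes, the grammar is LL(1).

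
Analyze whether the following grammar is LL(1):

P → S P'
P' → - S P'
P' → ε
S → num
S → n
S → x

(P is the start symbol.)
Yes, the grammar is LL(1).

Relevant sets:
  FOLLOW(P') = { $ }

For P':
  PREDICT(P' → '-' S P') = { '-' }
  PREDICT(P' → ε) = { $ }
For S:
  PREDICT(S → num) = { 'num' }
  PREDICT(S → n) = { 'n' }
  PREDICT(S → x) = { 'x' }
P has a single production, so nothing to check there.

All predict sets are disjoint. The grammar IS LL(1).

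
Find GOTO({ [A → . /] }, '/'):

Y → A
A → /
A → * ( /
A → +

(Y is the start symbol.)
{ [A → / .] }

GOTO(I, '/') = CLOSURE({ [A → αX.β] : [A → α.Xβ] ∈ I, X = '/' })

Items with dot before '/', with the dot advanced:
  [A → . /] → [A → / .]
Closure adds nothing (no advanced item has the dot before a non-terminal).

GOTO = { [A → / .] }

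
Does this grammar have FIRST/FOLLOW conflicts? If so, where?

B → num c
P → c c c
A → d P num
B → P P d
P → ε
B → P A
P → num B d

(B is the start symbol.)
Nullable non-terminals: P.

P: nullable alternative(s) P → ε; FOLLOW(P) = { 'c', 'd', 'num' }
  P → c c c: FIRST \ {ε} = { 'c' } — overlaps FOLLOW(P) on { 'c' }: CONFLICT
  P → ε: FIRST \ {ε} = { } — this is the only nullable alternative, skip
  P → num B d: FIRST \ {ε} = { 'num' } — overlaps FOLLOW(P) on { 'num' }: CONFLICT

A, B have no nullable alternative, so no FIRST/FOLLOW check is needed there.

So the grammar has 2 FIRST/FOLLOW conflicts (marked CONFLICT above).

Answer: Yes. P → c c c with FOLLOW(P) on { 'c' }; P → num B d with FOLLOW(P) on { 'num' }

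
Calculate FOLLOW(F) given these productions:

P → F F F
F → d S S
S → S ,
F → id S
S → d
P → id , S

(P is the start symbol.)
{ $, 'd', 'id' }

To compute FOLLOW(F), find every occurrence of F on a right-hand side N → α F β: add FIRST(β) \ {ε}, and if β is empty or nullable also add FOLLOW(N). Iterate to a fixed point.

In P → F F F: F is followed by F F, add FIRST(F F) \ {ε} = { 'd', 'id' }
In P → F F F: F is followed by F, add FIRST(F) \ {ε} = { 'd', 'id' }
In P → F F F: F is at the end, add FOLLOW(P)

The FOLLOW sets referred to above (computed the same way, to a fixed point):
  FOLLOW(P) = { $ }

Taking the union: FOLLOW(F) = { $, 'd', 'id' }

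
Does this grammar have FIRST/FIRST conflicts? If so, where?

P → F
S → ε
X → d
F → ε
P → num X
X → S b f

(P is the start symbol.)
No FIRST/FIRST conflicts.

A FIRST/FIRST conflict occurs when two productions N → α and N → β for the same non-terminal have FIRST(α) ∩ FIRST(β) ≠ ∅ (with ε ∈ FIRST of a nullable right-hand side, so two nullable alternatives also conflict).

FIRST sets of the non-terminals at (or reachable through a nullable prefix from) the front of some alternative:
  FIRST(F) = { ε }
  FIRST(S) = { ε }

Productions for P:
  P → F: FIRST = { ε }
  P → num X: FIRST = { 'num' }
Productions for X:
  X → d: FIRST = { 'd' }
  X → S b f: FIRST = { 'b' }
S, F have only one production, so no FIRST/FIRST conflict is possible there.

All alternatives of each non-terminal have pairwise disjoint FIRST sets.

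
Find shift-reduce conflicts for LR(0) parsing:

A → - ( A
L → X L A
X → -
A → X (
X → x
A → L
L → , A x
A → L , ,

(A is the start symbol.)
Yes — I2: [X → - .] vs [A → - . ( A]; I4: [A → L .] vs [A → L . , ,]

Augment with A' → A and build the canonical LR(0) collection (I0 = CLOSURE({[A' → . A]}), then GOTO on every symbol after a dot until no new states appear). It has 18 states:
  I0: { [A → . - ( A], [A → . L , ,], [A → . L], [A → . X (], [A' → . A], [L → . , A x], [L → . X L A], [X → . -], [X → . x] }  — shift
  I1: { [A → . - ( A], [A → . L , ,], [A → . L], [A → . X (], [L → , . A x], [L → . , A x], [L → . X L A], [X → . -], [X → . x] }  — shift
  I2: { [A → - . ( A], [X → - .] }  — shift, reduce
  I3: { [A' → A .] }  — accept
  I4: { [A → L . , ,], [A → L .] }  — shift, reduce
  I5: { [A → X . (], [L → . , A x], [L → . X L A], [L → X . L A], [X → . -], [X → . x] }  — shift
  I6: { [X → x .] }  — reduce
  I7: { [A → X ( .] }  — reduce
  I8: { [X → - .] }  — reduce
  I9: { [A → . - ( A], [A → . L , ,], [A → . L], [A → . X (], [L → . , A x], [L → . X L A], [L → X L . A], [X → . -], [X → . x] }  — shift
  I10: { [L → . , A x], [L → . X L A], [L → X . L A], [X → . -], [X → . x] }  — shift
  I11: { [L → X L A .] }  — reduce
  I12: { [A → L , . ,] }  — shift
  I13: { [A → L , , .] }  — reduce
  I14: { [A → - ( . A], [A → . - ( A], [A → . L , ,], [A → . L], [A → . X (], [L → . , A x], [L → . X L A], [X → . -], [X → . x] }  — shift
  I15: { [A → - ( A .] }  — reduce
  I16: { [L → , A . x] }  — shift
  I17: { [L → , A x .] }  — reduce

I2 contains reduce item [X → - .] and shift item [A → - . ( A] — shift-reduce conflict.
I4 contains reduce item [A → L .] and shift item [A → L . , ,] — shift-reduce conflict.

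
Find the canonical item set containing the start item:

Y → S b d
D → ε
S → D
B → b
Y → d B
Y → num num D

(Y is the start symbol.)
First, augment the grammar with Y' → Y
I₀ = CLOSURE({ [Y' → . Y] }):
  [Y' → . Y] has the dot before Y: add [Y → . S b d], [Y → . d B], [Y → . num num D]
  [Y → . S b d] has the dot before S: add [S → . D]
  [S → . D] has the dot before D: add [D → .]
No further items can be added.

I₀ = { [D → .], [S → . D], [Y → . S b d], [Y → . d B], [Y → . num num D], [Y' → . Y] }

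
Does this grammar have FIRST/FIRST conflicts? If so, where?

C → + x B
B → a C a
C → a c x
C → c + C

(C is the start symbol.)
Productions for C:
  C → + x B: FIRST = { '+' }
  C → a c x: FIRST = { 'a' }
  C → c + C: FIRST = { 'c' }
B has only one production, so no FIRST/FIRST conflict is possible there.

All alternatives of each non-terminal have pairwise disjoint FIRST sets.

Answer: No FIRST/FIRST conflicts.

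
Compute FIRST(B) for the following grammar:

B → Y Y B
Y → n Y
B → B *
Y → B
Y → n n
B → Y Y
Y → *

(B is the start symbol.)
{ '*', 'n' }

FIRST sets of the other non-terminals involved (by the same procedure, iterated to a fixed point):
  FIRST(Y) = { '*', 'n' }

From B → Y Y B:
  - Y is a non-terminal: add FIRST(Y) \ {ε} = { '*', 'n' }
    Y is not nullable, so stop
From B → B *:
  - B is the symbol being defined: contributes nothing new
    B is not nullable, so stop
From B → Y Y:
  - Y is a non-terminal: add FIRST(Y) \ {ε} = { '*', 'n' }
    Y is not nullable, so stop

Collecting: FIRST(B) = { '*', 'n' }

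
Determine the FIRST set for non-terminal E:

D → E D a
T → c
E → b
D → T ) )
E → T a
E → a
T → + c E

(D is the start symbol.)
{ '+', 'a', 'b', 'c' }

FIRST sets of the other non-terminals involved (by the same procedure, iterated to a fixed point):
  FIRST(T) = { '+', 'c' }

From E → b:
  - b is a terminal: add 'b' and stop
From E → T a:
  - T is a non-terminal: add FIRST(T) \ {ε} = { '+', 'c' }
    T is not nullable, so stop
From E → a:
  - a is a terminal: add 'a' and stop

Collecting: FIRST(E) = { '+', 'a', 'b', 'c' }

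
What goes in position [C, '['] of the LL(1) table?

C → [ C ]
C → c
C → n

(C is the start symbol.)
To find M[C, '['], we find productions for C where '[' is in the predict set (PREDICT(N → α) = (FIRST(α) \ {ε}) ∪ (FOLLOW(N) if α ⇒* ε)).

C → [ C ]: PREDICT = { '[' }
  '[' is in predict set, so this production goes in M[C, '[']
C → c: PREDICT = { 'c' }
C → n: PREDICT = { 'n' }

M[C, '['] = C → [ C ]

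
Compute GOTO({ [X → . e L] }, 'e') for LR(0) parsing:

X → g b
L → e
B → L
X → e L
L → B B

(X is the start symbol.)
{ [B → . L], [L → . B B], [L → . e], [X → e . L] }

GOTO(I, 'e') = CLOSURE({ [A → αX.β] : [A → α.Xβ] ∈ I, X = 'e' })

Items with dot before 'e', with the dot advanced:
  [X → . e L] → [X → e . L]
Closure of the advanced items:
  [X → e . L] has the dot before L: add [L → . e], [L → . B B]
  [L → . B B] has the dot before B: add [B → . L]

GOTO = { [B → . L], [L → . B B], [L → . e], [X → e . L] }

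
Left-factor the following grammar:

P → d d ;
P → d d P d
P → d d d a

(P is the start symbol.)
Left-factoring transforms A → αβ₁ | αβ₂ into A → αA' and A' → β₁ | β₂
(α is the longest common prefix among the alternatives). Repeat until
no nonterminal has two alternatives with a common prefix.

Round 1: P has alternatives sharing prefix 'd d'. Introduce P': P → d d P'
  Add: P' → ;
  Add: P' → P d
  Add: P' → d a

No remaining common prefixes — done.

Resulting grammar:
P → d d P'
P' → ;
P' → P d
P' → d a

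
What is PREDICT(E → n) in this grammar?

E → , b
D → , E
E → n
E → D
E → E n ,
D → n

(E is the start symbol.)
PREDICT(E → n) = (FIRST(RHS) \ {ε}) ∪ (FOLLOW(E) if ε ∈ FIRST(RHS), i.e. RHS ⇒* ε)
FIRST(n) = { 'n' }
ε ∉ FIRST(n), so FOLLOW(E) is not added.
PREDICT(E → n) = { 'n' }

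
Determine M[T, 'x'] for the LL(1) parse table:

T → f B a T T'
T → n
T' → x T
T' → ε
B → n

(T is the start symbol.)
Empty (error entry)

To find M[T, 'x'], we find productions for T where 'x' is in the predict set (PREDICT(N → α) = (FIRST(α) \ {ε}) ∪ (FOLLOW(N) if α ⇒* ε)).

T → f B a T T': PREDICT = { 'f' }
T → n: PREDICT = { 'n' }

M[T, 'x'] is empty (no production applies)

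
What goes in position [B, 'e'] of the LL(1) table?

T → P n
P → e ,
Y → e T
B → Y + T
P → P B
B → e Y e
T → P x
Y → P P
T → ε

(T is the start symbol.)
To find M[B, 'e'], we find productions for B where 'e' is in the predict set (PREDICT(N → α) = (FIRST(α) \ {ε}) ∪ (FOLLOW(N) if α ⇒* ε)).

Relevant sets:
  FIRST(Y) = { 'e' }

B → Y + T: PREDICT = { 'e' }
  'e' is in predict set, so this production goes in M[B, 'e']
B → e Y e: PREDICT = { 'e' }
  'e' is in predict set, so this production goes in M[B, 'e']

M[B, 'e'] = B → Y + T, B → e Y e  (a multiply-defined cell — the grammar is not LL(1))

Answer: B → Y + T, B → e Y e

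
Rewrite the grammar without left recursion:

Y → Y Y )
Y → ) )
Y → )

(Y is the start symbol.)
Y → ) ) Y'
Y → ) Y'
Y' → Y ) Y'
Y' → ε

Y is directly left-recursive. The standard transformation for
  A → A α₁ | ... | A α_m | β₁ | ... | β_n
is
  A  → β₁ A' | ... | β_n A'
  A' → α₁ A' | ... | α_m A' | ε

Y → ) ) becomes Y → ) ) Y'
Y → ) becomes Y → ) Y'
Y → Y Y ) becomes Y' → Y ) Y'
Add Y' → ε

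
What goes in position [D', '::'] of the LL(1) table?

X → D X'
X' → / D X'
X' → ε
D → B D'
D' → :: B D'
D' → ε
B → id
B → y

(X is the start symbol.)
D' → :: B D'

To find M[D', '::'], we find productions for D' where '::' is in the predict set (PREDICT(N → α) = (FIRST(α) \ {ε}) ∪ (FOLLOW(N) if α ⇒* ε)).

Relevant sets:
  FOLLOW(D') = { $, '/' }

D' → :: B D': PREDICT = { '::' }
  '::' is in predict set, so this production goes in M[D', '::']
D' → ε: PREDICT = { $, '/' }

M[D', '::'] = D' → :: B D'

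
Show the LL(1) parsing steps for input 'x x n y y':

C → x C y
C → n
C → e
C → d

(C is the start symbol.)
LL(1) parsing maintains a stack (initially the start symbol over $) and the input. At each step: if the stack top is a terminal, match it against the current input token; if it is a non-terminal N, replace it with the RHS of M[N, lookahead] (the unique production whose predict set contains the lookahead).

Stack is shown with the top on the left.

Stack      Input        Action
------------------------------
C $        x x n y y $  output C → x C y
x C y $    x x n y y $  match 'x'
C y $      x n y y $    output C → x C y
x C y y $  x n y y $    match 'x'
C y y $    n y y $      output C → n
n y y $    n y y $      match 'n'
y y $      y y $        match 'y'
y $        y $          match 'y'
$          $            accept

The string is accepted.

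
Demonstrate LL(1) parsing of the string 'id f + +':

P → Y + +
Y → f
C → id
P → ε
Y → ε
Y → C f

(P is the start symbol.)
LL(1) parsing maintains a stack (initially the start symbol over $) and the input. At each step: if the stack top is a terminal, match it against the current input token; if it is a non-terminal N, replace it with the RHS of M[N, lookahead] (the unique production whose predict set contains the lookahead).

Stack is shown with the top on the left.

Stack       Input       Action
------------------------------
P $         id f + + $  output P → Y + +
Y + + $     id f + + $  output Y → C f
C f + + $   id f + + $  output C → id
id f + + $  id f + + $  match 'id'
f + + $     f + + $     match 'f'
+ + $       + + $       match '+'
+ $         + $         match '+'
$           $           accept

The string is accepted.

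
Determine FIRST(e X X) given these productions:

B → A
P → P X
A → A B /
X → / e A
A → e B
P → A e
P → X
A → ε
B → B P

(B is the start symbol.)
{ 'e' }

To compute FIRST(e X X), process the symbols left to right:
Symbol e is a terminal. Add 'e' and stop.
FIRST(e X X) = { 'e' }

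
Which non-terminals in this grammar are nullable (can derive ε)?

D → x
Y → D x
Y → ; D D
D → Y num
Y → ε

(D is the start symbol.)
{ 'Y' }

A non-terminal is nullable if it can derive ε (the empty string): either it has an ε-production, or it has a production whose right-hand side consists entirely of nullable non-terminals.

ε-productions: Y → ε
So Y is immediately nullable.
No further non-terminal can be added: every production for the remaining non-terminals contains a terminal or a non-nullable non-terminal.
Nullable = { 'Y' }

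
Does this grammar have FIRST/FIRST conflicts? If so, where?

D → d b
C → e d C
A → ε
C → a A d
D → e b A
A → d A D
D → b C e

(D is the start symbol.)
Productions for D:
  D → d b: FIRST = { 'd' }
  D → e b A: FIRST = { 'e' }
  D → b C e: FIRST = { 'b' }
Productions for C:
  C → e d C: FIRST = { 'e' }
  C → a A d: FIRST = { 'a' }
Productions for A:
  A → ε: FIRST = { ε }
  A → d A D: FIRST = { 'd' }

All alternatives of each non-terminal have pairwise disjoint FIRST sets.

Answer: No FIRST/FIRST conflicts.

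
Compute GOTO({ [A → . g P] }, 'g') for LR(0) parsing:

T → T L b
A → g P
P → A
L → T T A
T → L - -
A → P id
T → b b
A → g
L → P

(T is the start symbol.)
GOTO(I, 'g') = CLOSURE({ [A → αX.β] : [A → α.Xβ] ∈ I, X = 'g' })

Items with dot before 'g', with the dot advanced:
  [A → . g P] → [A → g . P]
Closure of the advanced items:
  [A → g . P] has the dot before P: add [P → . A]
  [P → . A] has the dot before A: add [A → . g P], [A → . P id], [A → . g]

GOTO = { [A → . P id], [A → . g P], [A → . g], [A → g . P], [P → . A] }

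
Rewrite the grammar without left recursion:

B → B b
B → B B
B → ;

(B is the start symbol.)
B → ; B'
B' → b B'
B' → B B'
B' → ε

B is directly left-recursive. The standard transformation for
  A → A α₁ | ... | A α_m | β₁ | ... | β_n
is
  A  → β₁ A' | ... | β_n A'
  A' → α₁ A' | ... | α_m A' | ε

B → ; becomes B → ; B'
B → B b becomes B' → b B'
B → B B becomes B' → B B'
Add B' → ε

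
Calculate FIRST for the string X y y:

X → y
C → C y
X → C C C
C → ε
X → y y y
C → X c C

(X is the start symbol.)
FIRST sets of the non-terminals involved (from the grammar, by fixed-point iteration):
  FIRST(X) = { 'c', 'y', ε }

To compute FIRST(X y y), process the symbols left to right:
Symbol X is a non-terminal. Add FIRST(X) \ {ε} = { 'c', 'y' }
X is nullable (ε ∈ FIRST(X)), continue to the next symbol.
Symbol y is a terminal. Add 'y' and stop.
FIRST(X y y) = { 'c', 'y' }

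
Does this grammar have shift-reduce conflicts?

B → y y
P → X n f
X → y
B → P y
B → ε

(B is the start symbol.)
Yes — I0: [B → .] vs [B → . y y]; I4: [X → y .] vs [B → y . y]

A shift-reduce conflict occurs when an LR(0) state has both:
  - a complete (reduce) item [A → α .] (dot at the end), and
  - a shift item [B → β . c γ] (dot before a terminal).

Augment with B' → B and build the canonical LR(0) collection (I0 = CLOSURE({[B' → . B]}), then GOTO on every symbol after a dot until no new states appear). It has 9 states:
  I0: { [B → . P y], [B → . y y], [B → .], [B' → . B], [P → . X n f], [X → . y] }  — shift, reduce
  I1: { [B' → B .] }  — accept
  I2: { [B → P . y] }  — shift
  I3: { [P → X . n f] }  — shift
  I4: { [B → y . y], [X → y .] }  — shift, reduce
  I5: { [B → y y .] }  — reduce
  I6: { [P → X n . f] }  — shift
  I7: { [P → X n f .] }  — reduce
  I8: { [B → P y .] }  — reduce

I0 contains reduce item [B → .] and shift items [B → . y y], [X → . y] — shift-reduce conflict.
I4 contains reduce item [X → y .] and shift item [B → y . y] — shift-reduce conflict.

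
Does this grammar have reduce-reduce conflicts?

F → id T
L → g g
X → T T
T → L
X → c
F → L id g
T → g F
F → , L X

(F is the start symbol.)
No reduce-reduce conflicts

A reduce-reduce conflict occurs when an LR(0) state has two complete items [A → α .] and [B → β .] — both call for a reduction, and with no lookahead the parser cannot choose between them.

Augment with F' → F and build the canonical LR(0) collection (I0 = CLOSURE({[F' → . F]}), then GOTO on every symbol after a dot until no new states appear). It has 19 states:
  I0: { [F → . , L X], [F → . L id g], [F → . id T], [F' → . F], [L → . g g] }  — shift
  I1: { [F → , . L X], [L → . g g] }  — shift
  I2: { [F' → F .] }  — accept
  I3: { [F → L . id g] }  — shift
  I4: { [L → g . g] }  — shift
  I5: { [F → id . T], [L → . g g], [T → . L], [T → . g F] }  — shift
  I6: { [T → L .] }  — reduce
  I7: { [F → id T .] }  — reduce
  I8: { [F → . , L X], [F → . L id g], [F → . id T], [L → . g g], [L → g . g], [T → g . F] }  — shift
  I9: { [T → g F .] }  — reduce
  I10: { [L → g . g], [L → g g .] }  — shift, reduce
  I11: { [L → g g .] }  — reduce
  I12: { [F → L id . g] }  — shift
  I13: { [F → L id g .] }  — reduce
  I14: { [F → , L . X], [L → . g g], [T → . L], [T → . g F], [X → . T T], [X → . c] }  — shift
  I15: { [L → . g g], [T → . L], [T → . g F], [X → T . T] }  — shift
  I16: { [F → , L X .] }  — reduce
  I17: { [X → c .] }  — reduce
  I18: { [X → T T .] }  — reduce

No state contains more than one complete item.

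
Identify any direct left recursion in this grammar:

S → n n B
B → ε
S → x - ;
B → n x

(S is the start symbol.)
Direct left recursion occurs when N → N α for some non-terminal N (the right-hand side begins with the left-hand side itself).

S → n n B: starts with n
B → ε: starts with ε
S → x - ;: starts with x
B → n x: starts with n

No direct left recursion found.

Answer: No direct left recursion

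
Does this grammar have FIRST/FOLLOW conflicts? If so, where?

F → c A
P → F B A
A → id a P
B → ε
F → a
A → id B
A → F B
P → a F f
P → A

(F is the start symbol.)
A FIRST/FOLLOW conflict occurs when a non-terminal N has a nullable alternative N → β (β ⇒* ε) and another alternative N → α with FIRST(α) ∩ FOLLOW(N) ≠ ∅: on such a lookahead the parser cannot decide between expanding α and letting N vanish via β.

Nullable non-terminals: B.
B has a nullable alternative but only one production, so nothing to check.

A, F, P have no nullable alternative, so no FIRST/FOLLOW check is needed there.

No FIRST/FOLLOW conflicts found.

Answer: No FIRST/FOLLOW conflicts.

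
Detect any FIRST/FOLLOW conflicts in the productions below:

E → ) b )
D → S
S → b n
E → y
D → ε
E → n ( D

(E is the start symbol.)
No FIRST/FOLLOW conflicts.

A FIRST/FOLLOW conflict occurs when a non-terminal N has a nullable alternative N → β (β ⇒* ε) and another alternative N → α with FIRST(α) ∩ FOLLOW(N) ≠ ∅: on such a lookahead the parser cannot decide between expanding α and letting N vanish via β.

Nullable non-terminals: D.
FIRST sets used below: FIRST(S) = { 'b' }

D: nullable alternative(s) D → ε; FOLLOW(D) = { $ }
  D → S: FIRST \ {ε} = { 'b' } — disjoint from FOLLOW(D)
  D → ε: FIRST \ {ε} = { } — this is the only nullable alternative, skip

E, S have no nullable alternative, so no FIRST/FOLLOW check is needed there.

No FIRST/FOLLOW conflicts found.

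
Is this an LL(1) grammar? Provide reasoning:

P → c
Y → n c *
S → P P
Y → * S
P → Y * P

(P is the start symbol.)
Yes, the grammar is LL(1).

A grammar is LL(1) if for each non-terminal N with multiple productions, the predict sets of those productions are pairwise disjoint, where PREDICT(N → α) = (FIRST(α) \ {ε}) ∪ (FOLLOW(N) if α ⇒* ε).

Relevant sets:
  FIRST(Y) = { '*', 'n' }

For P:
  PREDICT(P → c) = { 'c' }
  PREDICT(P → Y '*' P) = { '*', 'n' }
For Y:
  PREDICT(Y → n c '*') = { 'n' }
  PREDICT(Y → '*' S) = { '*' }
S has a single production, so nothing to check there.

All predict sets are disjoint. The grammar IS LL(1).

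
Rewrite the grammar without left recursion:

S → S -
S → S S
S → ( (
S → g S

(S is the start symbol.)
S → ( ( S'
S → g S S'
S' → - S'
S' → S S'
S' → ε

S is directly left-recursive. The standard transformation for
  A → A α₁ | ... | A α_m | β₁ | ... | β_n
is
  A  → β₁ A' | ... | β_n A'
  A' → α₁ A' | ... | α_m A' | ε

S → ( ( becomes S → ( ( S'
S → g S becomes S → g S S'
S → S - becomes S' → - S'
S → S S becomes S' → S S'
Add S' → ε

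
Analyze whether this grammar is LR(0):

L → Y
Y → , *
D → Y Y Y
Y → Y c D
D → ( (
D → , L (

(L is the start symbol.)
A grammar is LR(0) if no state in the canonical LR(0) collection has:
  - both a shift item (dot before a terminal) and a complete item (shift-reduce conflict), or
  - two or more complete items (reduce-reduce conflict; the accept item [L' → L .] counts as a complete item here).

Augment with L' → L and build the canonical LR(0) collection (I0 = CLOSURE({[L' → . L]}), then GOTO on every symbol after a dot until no new states appear). It has 15 states:
  I0: { [L → . Y], [L' → . L], [Y → . , *], [Y → . Y c D] }  — shift
  I1: { [Y → , . *] }  — shift
  I2: { [L' → L .] }  — accept
  I3: { [L → Y .], [Y → Y . c D] }  — shift, reduce
  I4: { [D → . ( (], [D → . , L (], [D → . Y Y Y], [Y → . , *], [Y → . Y c D], [Y → Y c . D] }  — shift
  I5: { [D → ( . (] }  — shift
  I6: { [D → , . L (], [L → . Y], [Y → , . *], [Y → . , *], [Y → . Y c D] }  — shift
  I7: { [Y → Y c D .] }  — reduce
  I8: { [D → Y . Y Y], [Y → . , *], [Y → . Y c D], [Y → Y . c D] }  — shift
  I9: { [D → Y Y . Y], [Y → . , *], [Y → . Y c D], [Y → Y . c D] }  — shift
  I10: { [D → Y Y Y .], [Y → Y . c D] }  — shift, reduce
  I11: { [Y → , * .] }  — reduce
  I12: { [D → , L . (] }  — shift
  I13: { [D → , L ( .] }  — reduce
  I14: { [D → ( ( .] }  — reduce

Conflict in state I3:
  Shift-reduce conflict between [L → Y .] and [Y → Y . c D]
So the grammar is NOT LR(0).

Answer: No. Shift-reduce conflict between [L → Y .] and [Y → Y . c D]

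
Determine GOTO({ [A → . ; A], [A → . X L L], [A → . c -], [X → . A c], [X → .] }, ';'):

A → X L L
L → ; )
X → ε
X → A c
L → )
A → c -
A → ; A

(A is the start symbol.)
{ [A → . ; A], [A → . X L L], [A → . c -], [A → ; . A], [X → . A c], [X → .] }

GOTO(I, ';') = CLOSURE({ [A → αX.β] : [A → α.Xβ] ∈ I, X = ';' })

Items with dot before ';', with the dot advanced:
  [A → . ; A] → [A → ; . A]
Closure of the advanced items:
  [A → ; . A] has the dot before A: add [A → . X L L], [A → . c -], [A → . ; A]
  [A → . X L L] has the dot before X: add [X → .], [X → . A c]

GOTO = { [A → . ; A], [A → . X L L], [A → . c -], [A → ; . A], [X → . A c], [X → .] }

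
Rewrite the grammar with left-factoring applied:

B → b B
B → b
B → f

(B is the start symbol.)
Left-factoring transforms A → αβ₁ | αβ₂ into A → αA' and A' → β₁ | β₂
(α is the longest common prefix among the alternatives). Repeat until
no nonterminal has two alternatives with a common prefix.

Round 1: B has alternatives sharing prefix 'b'. Introduce B': B → b B'
  Add: B' → B
  Add: B' → ε

No remaining common prefixes — done.

Resulting grammar:
B → b B'
B' → B
B' → ε
B → f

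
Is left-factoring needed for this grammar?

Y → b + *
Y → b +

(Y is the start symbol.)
Left-factoring is needed when two productions for the same non-terminal
share a common prefix on the right-hand side.

Productions for Y:
  Y → b + *
  Y → b +

Found common prefix 'b +' in productions for Y

Answer: Yes, Y has productions with common prefix 'b +'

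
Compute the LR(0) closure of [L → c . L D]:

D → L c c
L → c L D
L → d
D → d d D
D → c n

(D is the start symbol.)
To compute CLOSURE, for each item [A → α.Bβ] where B is a non-terminal, add [B → .γ] for all productions B → γ; repeat for the newly added items until nothing changes.

Start with: [L → c . L D]
  [L → c . L D] has the dot before L: add [L → . c L D], [L → . d]
No further items can be added.

CLOSURE = { [L → . c L D], [L → . d], [L → c . L D] }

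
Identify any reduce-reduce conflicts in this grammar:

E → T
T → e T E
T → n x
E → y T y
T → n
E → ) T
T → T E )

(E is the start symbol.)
Augment with E' → E and build the canonical LR(0) collection (I0 = CLOSURE({[E' → . E]}), then GOTO on every symbol after a dot until no new states appear). It has 15 states:
  I0: { [E → . ) T], [E → . T], [E → . y T y], [E' → . E], [T → . T E )], [T → . e T E], [T → . n x], [T → . n] }  — shift
  I1: { [E → ) . T], [T → . T E )], [T → . e T E], [T → . n x], [T → . n] }  — shift
  I2: { [E' → E .] }  — accept
  I3: { [E → . ) T], [E → . T], [E → . y T y], [E → T .], [T → . T E )], [T → . e T E], [T → . n x], [T → . n], [T → T . E )] }  — shift, reduce
  I4: { [T → . T E )], [T → . e T E], [T → . n x], [T → . n], [T → e . T E] }  — shift
  I5: { [T → n . x], [T → n .] }  — shift, reduce
  I6: { [E → y . T y], [T → . T E )], [T → . e T E], [T → . n x], [T → . n] }  — shift
  I7: { [E → . ) T], [E → . T], [E → . y T y], [E → y T . y], [T → . T E )], [T → . e T E], [T → . n x], [T → . n], [T → T . E )] }  — shift
  I8: { [T → T E . )] }  — shift
  I9: { [E → y . T y], [E → y T y .], [T → . T E )], [T → . e T E], [T → . n x], [T → . n] }  — shift, reduce
  I10: { [T → T E ) .] }  — reduce
  I11: { [T → n x .] }  — reduce
  I12: { [E → . ) T], [E → . T], [E → . y T y], [T → . T E )], [T → . e T E], [T → . n x], [T → . n], [T → T . E )], [T → e T . E] }  — shift
  I13: { [T → T E . )], [T → e T E .] }  — shift, reduce
  I14: { [E → ) T .], [E → . ) T], [E → . T], [E → . y T y], [T → . T E )], [T → . e T E], [T → . n x], [T → . n], [T → T . E )] }  — shift, reduce

No state contains more than one complete item.

Answer: No reduce-reduce conflicts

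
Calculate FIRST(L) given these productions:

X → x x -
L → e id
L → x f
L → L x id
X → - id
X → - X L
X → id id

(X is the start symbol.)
To compute FIRST(L), examine every production with L on the left-hand side, reading each right-hand side left to right until a non-nullable symbol is reached.

From L → e id:
  - e is a terminal: add 'e' and stop
From L → x f:
  - x is a terminal: add 'x' and stop
From L → L x id:
  - L is the symbol being defined: contributes nothing new
    L is not nullable, so stop

Collecting: FIRST(L) = { 'e', 'x' }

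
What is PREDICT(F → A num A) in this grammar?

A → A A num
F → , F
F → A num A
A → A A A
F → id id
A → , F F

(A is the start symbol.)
{ ',' }

PREDICT(F → A num A) = (FIRST(RHS) \ {ε}) ∪ (FOLLOW(F) if ε ∈ FIRST(RHS), i.e. RHS ⇒* ε)
FIRST(A) = { ',' }
FIRST(A num A) = { ',' }
ε ∉ FIRST(A num A), so FOLLOW(F) is not added.
PREDICT(F → A num A) = { ',' }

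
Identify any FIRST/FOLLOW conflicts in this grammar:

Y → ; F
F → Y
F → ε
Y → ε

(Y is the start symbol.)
A FIRST/FOLLOW conflict occurs when a non-terminal N has a nullable alternative N → β (β ⇒* ε) and another alternative N → α with FIRST(α) ∩ FOLLOW(N) ≠ ∅: on such a lookahead the parser cannot decide between expanding α and letting N vanish via β.

Nullable non-terminals: F, Y.
FIRST sets used below: FIRST(Y) = { ';', ε }

F: nullable alternative(s) F → Y, F → ε; FOLLOW(F) = { $ }
  F → Y: FIRST \ {ε} = { ';' } — disjoint from FOLLOW(F)
  F → ε: FIRST \ {ε} = { } — disjoint from FOLLOW(F)

Y: nullable alternative(s) Y → ε; FOLLOW(Y) = { $ }
  Y → ; F: FIRST \ {ε} = { ';' } — disjoint from FOLLOW(Y)
  Y → ε: FIRST \ {ε} = { } — this is the only nullable alternative, skip

No FIRST/FOLLOW conflicts found.

Answer: No FIRST/FOLLOW conflicts.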